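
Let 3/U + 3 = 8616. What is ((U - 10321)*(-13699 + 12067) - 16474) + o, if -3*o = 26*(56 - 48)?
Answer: 16103752990/957 ≈ 1.6827e+7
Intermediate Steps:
U = 1/2871 (U = 3/(-3 + 8616) = 3/8613 = 3*(1/8613) = 1/2871 ≈ 0.00034831)
o = -208/3 (o = -26*(56 - 48)/3 = -26*8/3 = -⅓*208 = -208/3 ≈ -69.333)
((U - 10321)*(-13699 + 12067) - 16474) + o = ((1/2871 - 10321)*(-13699 + 12067) - 16474) - 208/3 = (-29631590/2871*(-1632) - 16474) - 208/3 = (16119584960/957 - 16474) - 208/3 = 16103819342/957 - 208/3 = 16103752990/957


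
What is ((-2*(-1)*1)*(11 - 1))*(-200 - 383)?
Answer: -11660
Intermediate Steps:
((-2*(-1)*1)*(11 - 1))*(-200 - 383) = ((2*1)*10)*(-583) = (2*10)*(-583) = 20*(-583) = -11660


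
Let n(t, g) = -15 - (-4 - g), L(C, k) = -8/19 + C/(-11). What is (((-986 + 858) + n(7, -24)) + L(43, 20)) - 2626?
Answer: -583806/209 ≈ -2793.3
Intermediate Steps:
L(C, k) = -8/19 - C/11 (L(C, k) = -8*1/19 + C*(-1/11) = -8/19 - C/11)
n(t, g) = -11 + g (n(t, g) = -15 + (4 + g) = -11 + g)
(((-986 + 858) + n(7, -24)) + L(43, 20)) - 2626 = (((-986 + 858) + (-11 - 24)) + (-8/19 - 1/11*43)) - 2626 = ((-128 - 35) + (-8/19 - 43/11)) - 2626 = (-163 - 905/209) - 2626 = -34972/209 - 2626 = -583806/209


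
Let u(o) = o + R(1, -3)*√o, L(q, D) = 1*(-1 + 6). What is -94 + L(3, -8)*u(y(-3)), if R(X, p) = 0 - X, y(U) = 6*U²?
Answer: 176 - 15*√6 ≈ 139.26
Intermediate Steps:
R(X, p) = -X
L(q, D) = 5 (L(q, D) = 1*5 = 5)
u(o) = o - √o (u(o) = o + (-1*1)*√o = o - √o)
-94 + L(3, -8)*u(y(-3)) = -94 + 5*(6*(-3)² - √(6*(-3)²)) = -94 + 5*(6*9 - √(6*9)) = -94 + 5*(54 - √54) = -94 + 5*(54 - 3*√6) = -94 + (270 - 15*√6) = 176 - 15*√6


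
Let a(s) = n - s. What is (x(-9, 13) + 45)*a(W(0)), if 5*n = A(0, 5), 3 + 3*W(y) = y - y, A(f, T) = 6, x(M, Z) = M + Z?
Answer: 539/5 ≈ 107.80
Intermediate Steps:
W(y) = -1 (W(y) = -1 + (y - y)/3 = -1 + (⅓)*0 = -1 + 0 = -1)
n = 6/5 (n = (⅕)*6 = 6/5 ≈ 1.2000)
a(s) = 6/5 - s
(x(-9, 13) + 45)*a(W(0)) = ((-9 + 13) + 45)*(6/5 - 1*(-1)) = (4 + 45)*(6/5 + 1) = 49*(11/5) = 539/5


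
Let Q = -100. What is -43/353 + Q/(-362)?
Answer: 9867/63893 ≈ 0.15443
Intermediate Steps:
-43/353 + Q/(-362) = -43/353 - 100/(-362) = -43*1/353 - 100*(-1/362) = -43/353 + 50/181 = 9867/63893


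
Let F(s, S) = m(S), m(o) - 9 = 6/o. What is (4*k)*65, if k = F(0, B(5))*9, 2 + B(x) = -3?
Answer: 18252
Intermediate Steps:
B(x) = -5 (B(x) = -2 - 3 = -5)
m(o) = 9 + 6/o
F(s, S) = 9 + 6/S
k = 351/5 (k = (9 + 6/(-5))*9 = (9 + 6*(-⅕))*9 = (9 - 6/5)*9 = (39/5)*9 = 351/5 ≈ 70.200)
(4*k)*65 = (4*(351/5))*65 = (1404/5)*65 = 18252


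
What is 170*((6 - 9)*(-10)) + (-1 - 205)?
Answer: 4894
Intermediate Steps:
170*((6 - 9)*(-10)) + (-1 - 205) = 170*(-3*(-10)) - 206 = 170*30 - 206 = 5100 - 206 = 4894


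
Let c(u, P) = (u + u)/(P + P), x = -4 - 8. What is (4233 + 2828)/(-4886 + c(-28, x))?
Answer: -921/637 ≈ -1.4458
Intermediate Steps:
x = -12
c(u, P) = u/P (c(u, P) = (2*u)/((2*P)) = (2*u)*(1/(2*P)) = u/P)
(4233 + 2828)/(-4886 + c(-28, x)) = (4233 + 2828)/(-4886 - 28/(-12)) = 7061/(-4886 - 28*(-1/12)) = 7061/(-4886 + 7/3) = 7061/(-14651/3) = 7061*(-3/14651) = -921/637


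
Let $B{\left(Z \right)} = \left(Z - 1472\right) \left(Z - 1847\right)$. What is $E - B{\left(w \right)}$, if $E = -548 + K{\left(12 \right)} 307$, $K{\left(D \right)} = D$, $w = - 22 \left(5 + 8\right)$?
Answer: $-3746678$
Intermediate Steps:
$w = -286$ ($w = \left(-22\right) 13 = -286$)
$E = 3136$ ($E = -548 + 12 \cdot 307 = -548 + 3684 = 3136$)
$B{\left(Z \right)} = \left(-1847 + Z\right) \left(-1472 + Z\right)$ ($B{\left(Z \right)} = \left(-1472 + Z\right) \left(-1847 + Z\right) = \left(-1847 + Z\right) \left(-1472 + Z\right)$)
$E - B{\left(w \right)} = 3136 - \left(2718784 + \left(-286\right)^{2} - -949234\right) = 3136 - \left(2718784 + 81796 + 949234\right) = 3136 - 3749814 = -3746678$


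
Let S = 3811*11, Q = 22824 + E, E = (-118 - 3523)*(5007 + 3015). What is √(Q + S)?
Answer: I*√29143357 ≈ 5398.5*I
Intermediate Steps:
E = -29208102 (E = -3641*8022 = -29208102)
Q = -29185278 (Q = 22824 - 29208102 = -29185278)
S = 41921
√(Q + S) = √(-29185278 + 41921) = √(-29143357) = I*√29143357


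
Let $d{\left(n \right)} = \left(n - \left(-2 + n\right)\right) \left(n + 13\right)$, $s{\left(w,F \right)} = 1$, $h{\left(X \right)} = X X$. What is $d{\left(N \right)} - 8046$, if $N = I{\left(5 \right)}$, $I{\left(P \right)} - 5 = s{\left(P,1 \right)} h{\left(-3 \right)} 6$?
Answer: $-7902$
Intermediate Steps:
$h{\left(X \right)} = X^{2}$
$I{\left(P \right)} = 59$ ($I{\left(P \right)} = 5 + 1 \left(-3\right)^{2} \cdot 6 = 5 + 1 \cdot 9 \cdot 6 = 5 + 9 \cdot 6 = 5 + 54 = 59$)
$N = 59$
$d{\left(n \right)} = 26 + 2 n$ ($d{\left(n \right)} = 2 \left(13 + n\right) = 26 + 2 n$)
$d{\left(N \right)} - 8046 = \left(26 + 2 \cdot 59\right) - 8046 = \left(26 + 118\right) - 8046 = 144 - 8046 = -7902$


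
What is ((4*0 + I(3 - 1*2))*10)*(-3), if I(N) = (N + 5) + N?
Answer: -210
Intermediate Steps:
I(N) = 5 + 2*N (I(N) = (5 + N) + N = 5 + 2*N)
((4*0 + I(3 - 1*2))*10)*(-3) = ((4*0 + (5 + 2*(3 - 1*2)))*10)*(-3) = ((0 + (5 + 2*(3 - 2)))*10)*(-3) = ((0 + (5 + 2*1))*10)*(-3) = ((0 + (5 + 2))*10)*(-3) = ((0 + 7)*10)*(-3) = (7*10)*(-3) = 70*(-3) = -210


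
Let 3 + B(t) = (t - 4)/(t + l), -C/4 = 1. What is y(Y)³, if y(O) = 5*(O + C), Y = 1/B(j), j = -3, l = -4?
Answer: -91125/8 ≈ -11391.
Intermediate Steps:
C = -4 (C = -4*1 = -4)
B(t) = -2 (B(t) = -3 + (t - 4)/(t - 4) = -3 + (-4 + t)/(-4 + t) = -3 + 1 = -2)
Y = -½ (Y = 1/(-2) = -½ ≈ -0.50000)
y(O) = -20 + 5*O (y(O) = 5*(O - 4) = 5*(-4 + O) = -20 + 5*O)
y(Y)³ = (-20 + 5*(-½))³ = (-20 - 5/2)³ = (-45/2)³ = -91125/8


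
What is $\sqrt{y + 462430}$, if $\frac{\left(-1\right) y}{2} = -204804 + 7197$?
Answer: $2 \sqrt{214411} \approx 926.09$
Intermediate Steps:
$y = 395214$ ($y = - 2 \left(-204804 + 7197\right) = \left(-2\right) \left(-197607\right) = 395214$)
$\sqrt{y + 462430} = \sqrt{395214 + 462430} = \sqrt{857644} = 2 \sqrt{214411}$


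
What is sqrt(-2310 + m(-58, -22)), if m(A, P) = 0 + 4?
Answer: I*sqrt(2306) ≈ 48.021*I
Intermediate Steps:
m(A, P) = 4
sqrt(-2310 + m(-58, -22)) = sqrt(-2310 + 4) = sqrt(-2306) = I*sqrt(2306)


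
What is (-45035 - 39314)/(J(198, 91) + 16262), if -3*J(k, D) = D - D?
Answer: -84349/16262 ≈ -5.1869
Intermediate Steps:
J(k, D) = 0 (J(k, D) = -(D - D)/3 = -⅓*0 = 0)
(-45035 - 39314)/(J(198, 91) + 16262) = (-45035 - 39314)/(0 + 16262) = -84349/16262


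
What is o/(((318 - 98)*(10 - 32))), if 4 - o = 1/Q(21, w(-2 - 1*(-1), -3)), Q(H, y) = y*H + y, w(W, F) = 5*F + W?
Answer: -1409/1703680 ≈ -0.00082703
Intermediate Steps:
w(W, F) = W + 5*F
Q(H, y) = y + H*y (Q(H, y) = H*y + y = y + H*y)
o = 1409/352 (o = 4 - 1/(((-2 - 1*(-1)) + 5*(-3))*(1 + 21)) = 4 - 1/(((-2 + 1) - 15)*22) = 4 - 1/((-1 - 15)*22) = 4 - 1/((-16*22)) = 4 - 1/(-352) = 4 - 1*(-1/352) = 4 + 1/352 = 1409/352 ≈ 4.0028)
o/(((318 - 98)*(10 - 32))) = 1409/(352*(((318 - 98)*(10 - 32)))) = 1409/(352*((220*(-22)))) = (1409/352)/(-4840) = (1409/352)*(-1/4840) = -1409/1703680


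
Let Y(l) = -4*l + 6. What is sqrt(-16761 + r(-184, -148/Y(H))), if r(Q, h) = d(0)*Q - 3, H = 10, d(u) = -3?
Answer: 2*I*sqrt(4053) ≈ 127.33*I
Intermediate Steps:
Y(l) = 6 - 4*l
r(Q, h) = -3 - 3*Q (r(Q, h) = -3*Q - 3 = -3 - 3*Q)
sqrt(-16761 + r(-184, -148/Y(H))) = sqrt(-16761 + (-3 - 3*(-184))) = sqrt(-16761 + (-3 + 552)) = sqrt(-16761 + 549) = sqrt(-16212) = 2*I*sqrt(4053)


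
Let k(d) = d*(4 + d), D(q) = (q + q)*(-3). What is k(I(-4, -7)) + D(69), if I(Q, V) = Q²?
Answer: -94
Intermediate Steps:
D(q) = -6*q (D(q) = (2*q)*(-3) = -6*q)
k(I(-4, -7)) + D(69) = (-4)²*(4 + (-4)²) - 6*69 = 16*(4 + 16) - 414 = 16*20 - 414 = 320 - 414 = -94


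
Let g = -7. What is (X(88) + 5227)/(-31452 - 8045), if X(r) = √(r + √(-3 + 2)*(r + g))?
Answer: -5227/39497 - √(88 + 81*I)/39497 ≈ -0.1326 - 0.00010064*I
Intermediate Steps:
X(r) = √(r + I*(-7 + r)) (X(r) = √(r + √(-3 + 2)*(r - 7)) = √(r + √(-1)*(-7 + r)) = √(r + I*(-7 + r)))
(X(88) + 5227)/(-31452 - 8045) = (√(88 - 7*I + I*88) + 5227)/(-31452 - 8045) = (√(88 - 7*I + 88*I) + 5227)/(-39497) = (√(88 + 81*I) + 5227)*(-1/39497) = (5227 + √(88 + 81*I))*(-1/39497) = -5227/39497 - √(88 + 81*I)/39497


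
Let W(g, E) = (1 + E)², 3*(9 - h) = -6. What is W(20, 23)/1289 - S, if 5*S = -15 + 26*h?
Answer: -346439/6445 ≈ -53.753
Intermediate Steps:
h = 11 (h = 9 - ⅓*(-6) = 9 + 2 = 11)
S = 271/5 (S = (-15 + 26*11)/5 = (-15 + 286)/5 = (⅕)*271 = 271/5 ≈ 54.200)
W(20, 23)/1289 - S = (1 + 23)²/1289 - 1*271/5 = 24²*(1/1289) - 271/5 = 576*(1/1289) - 271/5 = 576/1289 - 271/5 = -346439/6445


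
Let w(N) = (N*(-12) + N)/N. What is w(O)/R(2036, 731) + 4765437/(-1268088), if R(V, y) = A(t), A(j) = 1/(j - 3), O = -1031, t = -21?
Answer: 110003265/422696 ≈ 260.24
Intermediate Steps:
A(j) = 1/(-3 + j)
R(V, y) = -1/24 (R(V, y) = 1/(-3 - 21) = 1/(-24) = -1/24)
w(N) = -11 (w(N) = (-12*N + N)/N = (-11*N)/N = -11)
w(O)/R(2036, 731) + 4765437/(-1268088) = -11/(-1/24) + 4765437/(-1268088) = -11*(-24) + 4765437*(-1/1268088) = 264 - 1588479/422696 = 110003265/422696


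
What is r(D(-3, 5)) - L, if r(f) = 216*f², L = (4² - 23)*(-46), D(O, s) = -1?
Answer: -106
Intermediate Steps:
L = 322 (L = (16 - 23)*(-46) = -7*(-46) = 322)
r(D(-3, 5)) - L = 216*(-1)² - 1*322 = 216*1 - 322 = 216 - 322 = -106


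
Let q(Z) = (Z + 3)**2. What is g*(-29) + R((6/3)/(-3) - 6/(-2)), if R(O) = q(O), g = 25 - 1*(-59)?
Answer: -21668/9 ≈ -2407.6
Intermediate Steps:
g = 84 (g = 25 + 59 = 84)
q(Z) = (3 + Z)**2
R(O) = (3 + O)**2
g*(-29) + R((6/3)/(-3) - 6/(-2)) = 84*(-29) + (3 + ((6/3)/(-3) - 6/(-2)))**2 = -2436 + (3 + ((6*(1/3))*(-1/3) - 6*(-1/2)))**2 = -2436 + (3 + (2*(-1/3) + 3))**2 = -2436 + (3 + (-2/3 + 3))**2 = -2436 + (3 + 7/3)**2 = -2436 + (16/3)**2 = -2436 + 256/9 = -21668/9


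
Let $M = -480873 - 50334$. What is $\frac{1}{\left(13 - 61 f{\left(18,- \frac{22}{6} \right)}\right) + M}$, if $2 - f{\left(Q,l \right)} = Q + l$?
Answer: $- \frac{3}{1591325} \approx -1.8852 \cdot 10^{-6}$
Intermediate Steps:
$f{\left(Q,l \right)} = 2 - Q - l$ ($f{\left(Q,l \right)} = 2 - \left(Q + l\right) = 2 - Q - l$)
$M = -531207$
$\frac{1}{\left(13 - 61 f{\left(18,- \frac{22}{6} \right)}\right) + M} = \frac{1}{\left(13 - 61 \left(2 - 18 - - \frac{22}{6}\right)\right) - 531207} = \frac{1}{\left(13 - 61 \left(2 - 18 - \left(-22\right) \frac{1}{6}\right)\right) - 531207} = \frac{1}{\left(13 - 61 \left(2 - 18 - - \frac{11}{3}\right)\right) - 531207} = \frac{1}{\left(13 - 61 \left(2 - 18 + \frac{11}{3}\right)\right) - 531207} = \frac{1}{\left(13 - - \frac{2257}{3}\right) - 531207} = \frac{1}{\left(13 + \frac{2257}{3}\right) - 531207} = \frac{1}{\frac{2296}{3} - 531207} = \frac{1}{- \frac{1591325}{3}} = - \frac{3}{1591325}$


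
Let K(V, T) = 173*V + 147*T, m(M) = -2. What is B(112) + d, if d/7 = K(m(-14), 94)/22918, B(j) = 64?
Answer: 111504/1637 ≈ 68.115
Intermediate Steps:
K(V, T) = 147*T + 173*V
d = 6736/1637 (d = 7*((147*94 + 173*(-2))/22918) = 7*((13818 - 346)*(1/22918)) = 7*(13472*(1/22918)) = 7*(6736/11459) = 6736/1637 ≈ 4.1148)
B(112) + d = 64 + 6736/1637 = 111504/1637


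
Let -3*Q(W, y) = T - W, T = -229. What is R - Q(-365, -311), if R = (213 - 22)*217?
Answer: 124477/3 ≈ 41492.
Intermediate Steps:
Q(W, y) = 229/3 + W/3 (Q(W, y) = -(-229 - W)/3 = 229/3 + W/3)
R = 41447 (R = 191*217 = 41447)
R - Q(-365, -311) = 41447 - (229/3 + (1/3)*(-365)) = 41447 - (229/3 - 365/3) = 41447 - 1*(-136/3) = 41447 + 136/3 = 124477/3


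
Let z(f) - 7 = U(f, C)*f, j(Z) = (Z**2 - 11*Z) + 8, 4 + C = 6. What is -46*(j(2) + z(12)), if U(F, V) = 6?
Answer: -3174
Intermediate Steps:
C = 2 (C = -4 + 6 = 2)
j(Z) = 8 + Z**2 - 11*Z
z(f) = 7 + 6*f
-46*(j(2) + z(12)) = -46*((8 + 2**2 - 11*2) + (7 + 6*12)) = -46*((8 + 4 - 22) + (7 + 72)) = -46*(-10 + 79) = -46*69 = -3174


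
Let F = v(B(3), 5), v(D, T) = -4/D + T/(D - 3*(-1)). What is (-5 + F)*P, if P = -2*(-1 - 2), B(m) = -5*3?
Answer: -309/10 ≈ -30.900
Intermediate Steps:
B(m) = -15
v(D, T) = -4/D + T/(3 + D) (v(D, T) = -4/D + T/(D + 3) = -4/D + T/(3 + D))
P = 6 (P = -2*(-3) = 6)
F = -3/20 (F = (-12 - 4*(-15) - 15*5)/((-15)*(3 - 15)) = -1/15*(-12 + 60 - 75)/(-12) = -1/15*(-1/12)*(-27) = -3/20 ≈ -0.15000)
(-5 + F)*P = (-5 - 3/20)*6 = -103/20*6 = -309/10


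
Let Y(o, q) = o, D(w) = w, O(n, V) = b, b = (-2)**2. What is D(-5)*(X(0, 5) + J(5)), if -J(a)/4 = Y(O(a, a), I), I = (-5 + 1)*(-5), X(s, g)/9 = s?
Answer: 80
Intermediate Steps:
X(s, g) = 9*s
b = 4
O(n, V) = 4
I = 20 (I = -4*(-5) = 20)
J(a) = -16 (J(a) = -4*4 = -16)
D(-5)*(X(0, 5) + J(5)) = -5*(9*0 - 16) = -5*(0 - 16) = -5*(-16) = 80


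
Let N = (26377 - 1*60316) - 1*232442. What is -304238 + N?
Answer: -570619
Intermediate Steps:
N = -266381 (N = (26377 - 60316) - 232442 = -33939 - 232442 = -266381)
-304238 + N = -304238 - 266381 = -570619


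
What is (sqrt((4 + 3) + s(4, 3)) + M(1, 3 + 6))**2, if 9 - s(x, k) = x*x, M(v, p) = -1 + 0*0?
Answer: 1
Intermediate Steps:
M(v, p) = -1 (M(v, p) = -1 + 0 = -1)
s(x, k) = 9 - x**2 (s(x, k) = 9 - x*x = 9 - x**2)
(sqrt((4 + 3) + s(4, 3)) + M(1, 3 + 6))**2 = (sqrt((4 + 3) + (9 - 1*4**2)) - 1)**2 = (sqrt(7 + (9 - 1*16)) - 1)**2 = (sqrt(7 + (9 - 16)) - 1)**2 = (sqrt(7 - 7) - 1)**2 = (sqrt(0) - 1)**2 = (0 - 1)**2 = (-1)**2 = 1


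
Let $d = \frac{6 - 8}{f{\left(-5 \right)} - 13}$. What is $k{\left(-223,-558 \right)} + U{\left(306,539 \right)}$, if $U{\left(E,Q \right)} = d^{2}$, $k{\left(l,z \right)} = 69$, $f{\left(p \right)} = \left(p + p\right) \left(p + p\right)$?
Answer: $\frac{522265}{7569} \approx 69.0$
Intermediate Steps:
$f{\left(p \right)} = 4 p^{2}$ ($f{\left(p \right)} = 2 p 2 p = 4 p^{2}$)
$d = - \frac{2}{87}$ ($d = \frac{6 - 8}{4 \left(-5\right)^{2} - 13} = - \frac{2}{4 \cdot 25 - 13} = - \frac{2}{100 - 13} = - \frac{2}{87} \approx -0.022988$)
$U{\left(E,Q \right)} = \frac{4}{7569}$ ($U{\left(E,Q \right)} = \left(- \frac{2}{87}\right)^{2} = \frac{4}{7569}$)
$k{\left(-223,-558 \right)} + U{\left(306,539 \right)} = 69 + \frac{4}{7569} = \frac{522265}{7569}$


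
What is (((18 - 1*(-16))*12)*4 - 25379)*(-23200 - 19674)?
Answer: 1018128878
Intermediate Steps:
(((18 - 1*(-16))*12)*4 - 25379)*(-23200 - 19674) = (((18 + 16)*12)*4 - 25379)*(-42874) = ((34*12)*4 - 25379)*(-42874) = (408*4 - 25379)*(-42874) = (1632 - 25379)*(-42874) = -23747*(-42874) = 1018128878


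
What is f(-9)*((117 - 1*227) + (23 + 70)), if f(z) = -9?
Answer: 153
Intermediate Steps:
f(-9)*((117 - 1*227) + (23 + 70)) = -9*((117 - 1*227) + (23 + 70)) = -9*((117 - 227) + 93) = -9*(-110 + 93) = -9*(-17) = 153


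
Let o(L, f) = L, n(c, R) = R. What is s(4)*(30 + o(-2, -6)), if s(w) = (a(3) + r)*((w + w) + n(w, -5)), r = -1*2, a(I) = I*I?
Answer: 588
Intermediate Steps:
a(I) = I**2
r = -2
s(w) = -35 + 14*w (s(w) = (3**2 - 2)*((w + w) - 5) = (9 - 2)*(2*w - 5) = 7*(-5 + 2*w) = -35 + 14*w)
s(4)*(30 + o(-2, -6)) = (-35 + 14*4)*(30 - 2) = (-35 + 56)*28 = 21*28 = 588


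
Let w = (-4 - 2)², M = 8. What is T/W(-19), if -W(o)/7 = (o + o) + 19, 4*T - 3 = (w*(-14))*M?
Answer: -4029/532 ≈ -7.5733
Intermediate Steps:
w = 36 (w = (-6)² = 36)
T = -4029/4 (T = ¾ + ((36*(-14))*8)/4 = ¾ + (-504*8)/4 = ¾ + (¼)*(-4032) = ¾ - 1008 = -4029/4 ≈ -1007.3)
W(o) = -133 - 14*o (W(o) = -7*((o + o) + 19) = -7*(2*o + 19) = -7*(19 + 2*o) = -133 - 14*o)
T/W(-19) = -4029/(4*(-133 - 14*(-19))) = -4029/(4*(-133 + 266)) = -4029/4/133 = -4029/4*1/133 = -4029/532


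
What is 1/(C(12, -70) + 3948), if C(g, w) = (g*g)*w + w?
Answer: -1/6202 ≈ -0.00016124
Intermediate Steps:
C(g, w) = w + w*g² (C(g, w) = g²*w + w = w*g² + w = w + w*g²)
1/(C(12, -70) + 3948) = 1/(-70*(1 + 12²) + 3948) = 1/(-70*(1 + 144) + 3948) = 1/(-70*145 + 3948) = 1/(-10150 + 3948) = 1/(-6202) = -1/6202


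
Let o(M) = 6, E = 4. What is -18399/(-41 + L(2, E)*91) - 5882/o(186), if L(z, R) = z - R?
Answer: -600646/669 ≈ -897.83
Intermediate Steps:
-18399/(-41 + L(2, E)*91) - 5882/o(186) = -18399/(-41 + (2 - 1*4)*91) - 5882/6 = -18399/(-41 + (2 - 4)*91) - 5882*1/6 = -18399/(-41 - 2*91) - 2941/3 = -18399/(-41 - 182) - 2941/3 = -18399/(-223) - 2941/3 = -18399*(-1/223) - 2941/3 = 18399/223 - 2941/3 = -600646/669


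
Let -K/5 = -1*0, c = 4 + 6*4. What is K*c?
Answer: 0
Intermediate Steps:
c = 28 (c = 4 + 24 = 28)
K = 0 (K = -(-5)*0 = -5*0 = 0)
K*c = 0*28 = 0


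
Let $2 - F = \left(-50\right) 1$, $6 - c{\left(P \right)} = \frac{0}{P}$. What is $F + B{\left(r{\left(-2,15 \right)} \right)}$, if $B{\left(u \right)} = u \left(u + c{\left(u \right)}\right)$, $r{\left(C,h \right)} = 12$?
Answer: $268$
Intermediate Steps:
$c{\left(P \right)} = 6$ ($c{\left(P \right)} = 6 - \frac{0}{P} = 6 - 0 = 6 + 0 = 6$)
$B{\left(u \right)} = u \left(6 + u\right)$ ($B{\left(u \right)} = u \left(u + 6\right) = u \left(6 + u\right)$)
$F = 52$ ($F = 2 - \left(-50\right) 1 = 2 - -50 = 2 + 50 = 52$)
$F + B{\left(r{\left(-2,15 \right)} \right)} = 52 + 12 \left(6 + 12\right) = 52 + 12 \cdot 18 = 52 + 216 = 268$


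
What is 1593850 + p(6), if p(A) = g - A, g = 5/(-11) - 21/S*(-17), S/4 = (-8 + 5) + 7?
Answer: 280520391/176 ≈ 1.5939e+6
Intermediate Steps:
S = 16 (S = 4*((-8 + 5) + 7) = 4*(-3 + 7) = 4*4 = 16)
g = 3847/176 (g = 5/(-11) - 21/16*(-17) = 5*(-1/11) - 21*1/16*(-17) = -5/11 - 21/16*(-17) = -5/11 + 357/16 = 3847/176 ≈ 21.858)
p(A) = 3847/176 - A
1593850 + p(6) = 1593850 + (3847/176 - 1*6) = 1593850 + (3847/176 - 6) = 1593850 + 2791/176 = 280520391/176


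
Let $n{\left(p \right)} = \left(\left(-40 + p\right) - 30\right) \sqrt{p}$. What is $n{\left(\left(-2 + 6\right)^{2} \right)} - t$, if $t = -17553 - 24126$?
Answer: $41463$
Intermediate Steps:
$t = -41679$
$n{\left(p \right)} = \sqrt{p} \left(-70 + p\right)$ ($n{\left(p \right)} = \left(-70 + p\right) \sqrt{p} = \sqrt{p} \left(-70 + p\right)$)
$n{\left(\left(-2 + 6\right)^{2} \right)} - t = \sqrt{\left(-2 + 6\right)^{2}} \left(-70 + \left(-2 + 6\right)^{2}\right) - -41679 = \sqrt{4^{2}} \left(-70 + 4^{2}\right) + 41679 = \sqrt{16} \left(-70 + 16\right) + 41679 = 4 \left(-54\right) + 41679 = -216 + 41679 = 41463$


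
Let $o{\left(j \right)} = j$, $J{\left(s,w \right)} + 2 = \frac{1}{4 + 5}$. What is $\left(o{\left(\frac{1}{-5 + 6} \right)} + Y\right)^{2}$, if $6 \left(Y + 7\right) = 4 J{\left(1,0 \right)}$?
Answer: $\frac{38416}{729} \approx 52.697$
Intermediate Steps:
$J{\left(s,w \right)} = - \frac{17}{9}$ ($J{\left(s,w \right)} = -2 + \frac{1}{4 + 5} = -2 + \frac{1}{9} = - \frac{17}{9}$)
$Y = - \frac{223}{27}$ ($Y = -7 + \frac{4 \left(- \frac{17}{9}\right)}{6} = -7 + \frac{1}{6} \left(- \frac{68}{9}\right) = -7 - \frac{34}{27} = - \frac{223}{27} \approx -8.2593$)
$\left(o{\left(\frac{1}{-5 + 6} \right)} + Y\right)^{2} = \left(\frac{1}{-5 + 6} - \frac{223}{27}\right)^{2} = \left(1^{-1} - \frac{223}{27}\right)^{2} = \left(1 - \frac{223}{27}\right)^{2} = \left(- \frac{196}{27}\right)^{2} = \frac{38416}{729}$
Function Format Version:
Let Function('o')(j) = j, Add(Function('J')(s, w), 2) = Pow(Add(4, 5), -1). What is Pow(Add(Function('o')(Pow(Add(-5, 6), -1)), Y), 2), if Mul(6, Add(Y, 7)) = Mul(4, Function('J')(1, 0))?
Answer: Rational(38416, 729) ≈ 52.697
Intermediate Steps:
Function('J')(s, w) = Rational(-17, 9) (Function('J')(s, w) = Add(-2, Pow(Add(4, 5), -1)) = Add(-2, Pow(9, -1)) = Add(-2, Rational(1, 9)) = Rational(-17, 9))
Y = Rational(-223, 27) (Y = Add(-7, Mul(Rational(1, 6), Mul(4, Rational(-17, 9)))) = Add(-7, Mul(Rational(1, 6), Rational(-68, 9))) = Add(-7, Rational(-34, 27)) = Rational(-223, 27) ≈ -8.2593)
Pow(Add(Function('o')(Pow(Add(-5, 6), -1)), Y), 2) = Pow(Add(Pow(Add(-5, 6), -1), Rational(-223, 27)), 2) = Pow(Add(Pow(1, -1), Rational(-223, 27)), 2) = Pow(Add(1, Rational(-223, 27)), 2) = Pow(Rational(-196, 27), 2) = Rational(38416, 729)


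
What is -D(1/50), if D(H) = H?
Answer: -1/50 ≈ -0.020000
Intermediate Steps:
-D(1/50) = -1/50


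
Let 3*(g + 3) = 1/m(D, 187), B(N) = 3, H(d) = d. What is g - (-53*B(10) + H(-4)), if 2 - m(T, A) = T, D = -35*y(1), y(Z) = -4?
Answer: 66239/414 ≈ 160.00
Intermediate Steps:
D = 140 (D = -35*(-4) = 140)
m(T, A) = 2 - T
g = -1243/414 (g = -3 + 1/(3*(2 - 1*140)) = -3 + 1/(3*(2 - 140)) = -3 + (⅓)/(-138) = -3 + (⅓)*(-1/138) = -3 - 1/414 = -1243/414 ≈ -3.0024)
g - (-53*B(10) + H(-4)) = -1243/414 - (-53*3 - 4) = -1243/414 - (-159 - 4) = -1243/414 - 1*(-163) = -1243/414 + 163 = 66239/414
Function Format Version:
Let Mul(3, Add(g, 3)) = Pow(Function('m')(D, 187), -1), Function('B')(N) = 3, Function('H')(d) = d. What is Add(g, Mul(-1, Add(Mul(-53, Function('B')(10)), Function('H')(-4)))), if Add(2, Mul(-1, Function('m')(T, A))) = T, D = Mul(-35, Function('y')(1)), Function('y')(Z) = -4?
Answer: Rational(66239, 414) ≈ 160.00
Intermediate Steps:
D = 140 (D = Mul(-35, -4) = 140)
Function('m')(T, A) = Add(2, Mul(-1, T))
g = Rational(-1243, 414) (g = Add(-3, Mul(Rational(1, 3), Pow(Add(2, Mul(-1, 140)), -1))) = Add(-3, Mul(Rational(1, 3), Pow(Add(2, -140), -1))) = Add(-3, Mul(Rational(1, 3), Pow(-138, -1))) = Add(-3, Mul(Rational(1, 3), Rational(-1, 138))) = Add(-3, Rational(-1, 414)) = Rational(-1243, 414) ≈ -3.0024)
Add(g, Mul(-1, Add(Mul(-53, Function('B')(10)), Function('H')(-4)))) = Add(Rational(-1243, 414), Mul(-1, Add(Mul(-53, 3), -4))) = Add(Rational(-1243, 414), Mul(-1, Add(-159, -4))) = Add(Rational(-1243, 414), Mul(-1, -163)) = Add(Rational(-1243, 414), 163) = Rational(66239, 414)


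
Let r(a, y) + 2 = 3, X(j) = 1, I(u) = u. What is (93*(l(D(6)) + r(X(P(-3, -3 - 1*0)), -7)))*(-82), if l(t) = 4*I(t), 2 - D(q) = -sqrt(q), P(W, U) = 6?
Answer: -68634 - 30504*sqrt(6) ≈ -1.4335e+5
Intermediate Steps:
D(q) = 2 + sqrt(q) (D(q) = 2 - (-1)*sqrt(q) = 2 + sqrt(q))
r(a, y) = 1 (r(a, y) = -2 + 3 = 1)
l(t) = 4*t
(93*(l(D(6)) + r(X(P(-3, -3 - 1*0)), -7)))*(-82) = (93*(4*(2 + sqrt(6)) + 1))*(-82) = (93*((8 + 4*sqrt(6)) + 1))*(-82) = (93*(9 + 4*sqrt(6)))*(-82) = (837 + 372*sqrt(6))*(-82) = -68634 - 30504*sqrt(6)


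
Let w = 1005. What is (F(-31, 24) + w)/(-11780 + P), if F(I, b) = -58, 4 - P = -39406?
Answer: 947/27630 ≈ 0.034274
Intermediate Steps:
P = 39410 (P = 4 - 1*(-39406) = 4 + 39406 = 39410)
(F(-31, 24) + w)/(-11780 + P) = (-58 + 1005)/(-11780 + 39410) = 947/27630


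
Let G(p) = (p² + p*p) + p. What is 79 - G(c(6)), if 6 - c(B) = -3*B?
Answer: -1097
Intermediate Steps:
c(B) = 6 + 3*B (c(B) = 6 - (-3)*B = 6 + 3*B)
G(p) = p + 2*p² (G(p) = (p² + p²) + p = 2*p² + p = p + 2*p²)
79 - G(c(6)) = 79 - (6 + 3*6)*(1 + 2*(6 + 3*6)) = 79 - (6 + 18)*(1 + 2*(6 + 18)) = 79 - 24*(1 + 2*24) = 79 - 24*(1 + 48) = 79 - 24*49 = 79 - 1*1176 = 79 - 1176 = -1097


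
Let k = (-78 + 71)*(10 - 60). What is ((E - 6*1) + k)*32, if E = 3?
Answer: 11104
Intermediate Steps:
k = 350 (k = -7*(-50) = 350)
((E - 6*1) + k)*32 = ((3 - 6*1) + 350)*32 = ((3 - 6) + 350)*32 = (-3 + 350)*32 = 347*32 = 11104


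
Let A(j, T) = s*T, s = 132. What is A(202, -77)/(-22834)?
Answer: 726/1631 ≈ 0.44513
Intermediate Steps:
A(j, T) = 132*T
A(202, -77)/(-22834) = (132*(-77))/(-22834) = -10164*(-1/22834) = 726/1631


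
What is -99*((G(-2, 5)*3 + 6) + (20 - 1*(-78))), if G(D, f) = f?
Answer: -11781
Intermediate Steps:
-99*((G(-2, 5)*3 + 6) + (20 - 1*(-78))) = -99*((5*3 + 6) + (20 - 1*(-78))) = -99*((15 + 6) + (20 + 78)) = -99*(21 + 98) = -99*119 = -11781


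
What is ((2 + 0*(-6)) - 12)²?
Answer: 100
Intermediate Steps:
((2 + 0*(-6)) - 12)² = ((2 + 0) - 12)² = (2 - 12)² = (-10)² = 100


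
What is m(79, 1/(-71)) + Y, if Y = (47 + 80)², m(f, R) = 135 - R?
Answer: 1154745/71 ≈ 16264.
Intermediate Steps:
Y = 16129 (Y = 127² = 16129)
m(79, 1/(-71)) + Y = (135 - 1/(-71)) + 16129 = (135 - 1*(-1/71)) + 16129 = (135 + 1/71) + 16129 = 9586/71 + 16129 = 1154745/71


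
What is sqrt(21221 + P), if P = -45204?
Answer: I*sqrt(23983) ≈ 154.86*I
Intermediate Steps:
sqrt(21221 + P) = sqrt(21221 - 45204) = sqrt(-23983) = I*sqrt(23983)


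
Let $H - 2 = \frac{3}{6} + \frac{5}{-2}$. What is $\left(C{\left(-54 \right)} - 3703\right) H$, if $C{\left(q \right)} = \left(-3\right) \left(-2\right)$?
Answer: $0$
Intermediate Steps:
$C{\left(q \right)} = 6$
$H = 0$ ($H = 2 + \left(\frac{3}{6} + \frac{5}{-2}\right) = 2 + \left(3 \cdot \frac{1}{6} + 5 \left(- \frac{1}{2}\right)\right) = 2 + \left(\frac{1}{2} - \frac{5}{2}\right) = 2 - 2 = 0$)
$\left(C{\left(-54 \right)} - 3703\right) H = \left(6 - 3703\right) 0 = \left(-3697\right) 0 = 0$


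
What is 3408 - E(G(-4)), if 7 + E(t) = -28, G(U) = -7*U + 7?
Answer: 3443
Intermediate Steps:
G(U) = 7 - 7*U
E(t) = -35 (E(t) = -7 - 28 = -35)
3408 - E(G(-4)) = 3408 - 1*(-35) = 3408 + 35 = 3443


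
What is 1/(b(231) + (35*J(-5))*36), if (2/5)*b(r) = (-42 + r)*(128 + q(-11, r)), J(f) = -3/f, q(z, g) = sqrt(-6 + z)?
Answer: 48/2942303 - 10*I*sqrt(17)/79442181 ≈ 1.6314e-5 - 5.1901e-7*I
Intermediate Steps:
b(r) = 5*(-42 + r)*(128 + I*sqrt(17))/2 (b(r) = 5*((-42 + r)*(128 + sqrt(-6 - 11)))/2 = 5*((-42 + r)*(128 + sqrt(-17)))/2 = 5*((-42 + r)*(128 + I*sqrt(17)))/2 = 5*(-42 + r)*(128 + I*sqrt(17))/2)
1/(b(231) + (35*J(-5))*36) = 1/((-13440 + 320*231 - 105*I*sqrt(17) + (5/2)*I*231*sqrt(17)) + (35*(-3/(-5)))*36) = 1/((-13440 + 73920 - 105*I*sqrt(17) + 1155*I*sqrt(17)/2) + (35*(-3*(-1/5)))*36) = 1/((60480 + 945*I*sqrt(17)/2) + (35*(3/5))*36) = 1/((60480 + 945*I*sqrt(17)/2) + 21*36) = 1/((60480 + 945*I*sqrt(17)/2) + 756) = 1/(61236 + 945*I*sqrt(17)/2)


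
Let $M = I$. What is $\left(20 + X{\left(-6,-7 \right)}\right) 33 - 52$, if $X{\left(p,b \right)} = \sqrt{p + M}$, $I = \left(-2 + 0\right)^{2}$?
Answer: $608 + 33 i \sqrt{2} \approx 608.0 + 46.669 i$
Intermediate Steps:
$I = 4$ ($I = \left(-2\right)^{2} = 4$)
$M = 4$
$X{\left(p,b \right)} = \sqrt{4 + p}$ ($X{\left(p,b \right)} = \sqrt{p + 4} = \sqrt{4 + p}$)
$\left(20 + X{\left(-6,-7 \right)}\right) 33 - 52 = \left(20 + \sqrt{4 - 6}\right) 33 - 52 = \left(20 + \sqrt{-2}\right) 33 - 52 = \left(20 + i \sqrt{2}\right) 33 - 52 = \left(660 + 33 i \sqrt{2}\right) - 52 = 608 + 33 i \sqrt{2}$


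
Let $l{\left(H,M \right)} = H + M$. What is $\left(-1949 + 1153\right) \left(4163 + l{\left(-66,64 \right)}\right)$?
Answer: $-3312156$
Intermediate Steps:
$\left(-1949 + 1153\right) \left(4163 + l{\left(-66,64 \right)}\right) = \left(-1949 + 1153\right) \left(4163 + \left(-66 + 64\right)\right) = - 796 \left(4163 - 2\right) = \left(-796\right) 4161 = -3312156$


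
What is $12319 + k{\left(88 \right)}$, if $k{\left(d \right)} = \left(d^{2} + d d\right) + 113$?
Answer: $27920$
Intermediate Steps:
$k{\left(d \right)} = 113 + 2 d^{2}$ ($k{\left(d \right)} = \left(d^{2} + d^{2}\right) + 113 = 2 d^{2} + 113 = 113 + 2 d^{2}$)
$12319 + k{\left(88 \right)} = 12319 + \left(113 + 2 \cdot 88^{2}\right) = 12319 + \left(113 + 2 \cdot 7744\right) = 12319 + \left(113 + 15488\right) = 12319 + 15601 = 27920$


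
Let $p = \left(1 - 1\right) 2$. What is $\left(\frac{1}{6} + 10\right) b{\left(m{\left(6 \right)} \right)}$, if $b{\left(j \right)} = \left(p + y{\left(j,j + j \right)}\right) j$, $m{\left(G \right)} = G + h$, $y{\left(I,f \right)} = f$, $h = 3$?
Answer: $1647$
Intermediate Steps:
$m{\left(G \right)} = 3 + G$ ($m{\left(G \right)} = G + 3 = 3 + G$)
$p = 0$ ($p = 0 \cdot 2 = 0$)
$b{\left(j \right)} = 2 j^{2}$ ($b{\left(j \right)} = \left(0 + \left(j + j\right)\right) j = \left(0 + 2 j\right) j = 2 j j = 2 j^{2}$)
$\left(\frac{1}{6} + 10\right) b{\left(m{\left(6 \right)} \right)} = \left(\frac{1}{6} + 10\right) 2 \left(3 + 6\right)^{2} = \left(\frac{1}{6} + 10\right) 2 \cdot 9^{2} = \frac{61 \cdot 2 \cdot 81}{6} = \frac{61}{6} \cdot 162 = 1647$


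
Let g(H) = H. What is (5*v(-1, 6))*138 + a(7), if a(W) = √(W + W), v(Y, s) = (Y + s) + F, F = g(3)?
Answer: 5520 + √14 ≈ 5523.7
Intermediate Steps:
F = 3
v(Y, s) = 3 + Y + s (v(Y, s) = (Y + s) + 3 = 3 + Y + s)
a(W) = √2*√W (a(W) = √(2*W) = √2*√W)
(5*v(-1, 6))*138 + a(7) = (5*(3 - 1 + 6))*138 + √2*√7 = (5*8)*138 + √14 = 40*138 + √14 = 5520 + √14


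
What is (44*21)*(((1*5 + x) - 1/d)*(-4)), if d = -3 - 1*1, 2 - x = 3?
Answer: -15708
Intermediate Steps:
x = -1 (x = 2 - 1*3 = 2 - 3 = -1)
d = -4 (d = -3 - 1 = -4)
(44*21)*(((1*5 + x) - 1/d)*(-4)) = (44*21)*(((1*5 - 1) - 1/(-4))*(-4)) = 924*(((5 - 1) - 1*(-¼))*(-4)) = 924*((4 + ¼)*(-4)) = 924*((17/4)*(-4)) = 924*(-17) = -15708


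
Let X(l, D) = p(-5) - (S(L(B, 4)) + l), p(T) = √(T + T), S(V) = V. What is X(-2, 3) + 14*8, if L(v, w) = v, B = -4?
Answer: 118 + I*√10 ≈ 118.0 + 3.1623*I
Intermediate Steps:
p(T) = √2*√T (p(T) = √(2*T) = √2*√T)
X(l, D) = 4 - l + I*√10 (X(l, D) = √2*√(-5) - (-4 + l) = √2*(I*√5) + (4 - l) = I*√10 + (4 - l) = 4 - l + I*√10)
X(-2, 3) + 14*8 = (4 - 1*(-2) + I*√10) + 14*8 = (4 + 2 + I*√10) + 112 = (6 + I*√10) + 112 = 118 + I*√10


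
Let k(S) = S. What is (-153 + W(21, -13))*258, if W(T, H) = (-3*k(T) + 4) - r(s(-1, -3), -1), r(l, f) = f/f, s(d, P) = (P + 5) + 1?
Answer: -54954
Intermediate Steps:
s(d, P) = 6 + P (s(d, P) = (5 + P) + 1 = 6 + P)
r(l, f) = 1
W(T, H) = 3 - 3*T (W(T, H) = (-3*T + 4) - 1*1 = (4 - 3*T) - 1 = 3 - 3*T)
(-153 + W(21, -13))*258 = (-153 + (3 - 3*21))*258 = (-153 + (3 - 63))*258 = (-153 - 60)*258 = -213*258 = -54954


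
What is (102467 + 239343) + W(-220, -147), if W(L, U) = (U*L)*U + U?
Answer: -4412317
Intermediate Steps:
W(L, U) = U + L*U² (W(L, U) = (L*U)*U + U = L*U² + U = U + L*U²)
(102467 + 239343) + W(-220, -147) = (102467 + 239343) - 147*(1 - 220*(-147)) = 341810 - 147*(1 + 32340) = 341810 - 147*32341 = 341810 - 4754127 = -4412317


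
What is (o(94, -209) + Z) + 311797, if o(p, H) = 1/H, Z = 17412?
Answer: 68804680/209 ≈ 3.2921e+5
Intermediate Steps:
(o(94, -209) + Z) + 311797 = (1/(-209) + 17412) + 311797 = (-1/209 + 17412) + 311797 = 3639107/209 + 311797 = 68804680/209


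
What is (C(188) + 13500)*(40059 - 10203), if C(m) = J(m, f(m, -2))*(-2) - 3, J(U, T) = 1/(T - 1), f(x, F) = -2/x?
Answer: 38287423968/95 ≈ 4.0303e+8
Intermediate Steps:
J(U, T) = 1/(-1 + T)
C(m) = -3 - 2/(-1 - 2/m) (C(m) = -2/(-1 - 2/m) - 3 = -3 - 2/(-1 - 2/m))
(C(188) + 13500)*(40059 - 10203) = ((-6 - 1*188)/(2 + 188) + 13500)*(40059 - 10203) = ((-6 - 188)/190 + 13500)*29856 = ((1/190)*(-194) + 13500)*29856 = (-97/95 + 13500)*29856 = (1282403/95)*29856 = 38287423968/95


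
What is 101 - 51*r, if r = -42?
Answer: 2243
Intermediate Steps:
101 - 51*r = 101 - 51*(-42) = 101 + 2142 = 2243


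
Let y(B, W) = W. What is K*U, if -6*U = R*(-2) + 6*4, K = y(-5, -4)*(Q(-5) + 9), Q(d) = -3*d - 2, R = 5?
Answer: 616/3 ≈ 205.33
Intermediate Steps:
Q(d) = -2 - 3*d
K = -88 (K = -4*((-2 - 3*(-5)) + 9) = -4*((-2 + 15) + 9) = -4*(13 + 9) = -4*22 = -88)
U = -7/3 (U = -(5*(-2) + 6*4)/6 = -(-10 + 24)/6 = -⅙*14 = -7/3 ≈ -2.3333)
K*U = -88*(-7/3) = 616/3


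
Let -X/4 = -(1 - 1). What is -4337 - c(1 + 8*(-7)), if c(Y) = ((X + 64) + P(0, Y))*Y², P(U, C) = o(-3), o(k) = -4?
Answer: -185837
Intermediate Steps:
P(U, C) = -4
X = 0 (X = -(-4)*(1 - 1) = -(-4)*0 = -4*0 = 0)
c(Y) = 60*Y² (c(Y) = ((0 + 64) - 4)*Y² = (64 - 4)*Y² = 60*Y²)
-4337 - c(1 + 8*(-7)) = -4337 - 60*(1 + 8*(-7))² = -4337 - 60*(1 - 56)² = -4337 - 60*(-55)² = -4337 - 60*3025 = -4337 - 1*181500 = -4337 - 181500 = -185837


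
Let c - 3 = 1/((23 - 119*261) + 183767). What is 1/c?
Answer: 152731/458194 ≈ 0.33333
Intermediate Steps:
c = 458194/152731 (c = 3 + 1/((23 - 119*261) + 183767) = 3 + 1/((23 - 31059) + 183767) = 3 + 1/(-31036 + 183767) = 3 + 1/152731 = 458194/152731 ≈ 3.0000)
1/c = 1/(458194/152731) = 152731/458194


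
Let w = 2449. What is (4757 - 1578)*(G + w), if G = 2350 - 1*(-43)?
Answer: 15392718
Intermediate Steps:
G = 2393 (G = 2350 + 43 = 2393)
(4757 - 1578)*(G + w) = (4757 - 1578)*(2393 + 2449) = 3179*4842 = 15392718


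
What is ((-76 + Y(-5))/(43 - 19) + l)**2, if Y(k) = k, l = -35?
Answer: 94249/64 ≈ 1472.6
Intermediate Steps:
((-76 + Y(-5))/(43 - 19) + l)**2 = ((-76 - 5)/(43 - 19) - 35)**2 = (-81/24 - 35)**2 = (-81*1/24 - 35)**2 = (-27/8 - 35)**2 = (-307/8)**2 = 94249/64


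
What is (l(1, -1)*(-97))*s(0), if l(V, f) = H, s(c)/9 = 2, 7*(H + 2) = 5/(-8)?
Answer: 102141/28 ≈ 3647.9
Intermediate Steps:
H = -117/56 (H = -2 + (5/(-8))/7 = -2 + (5*(-1/8))/7 = -2 + (1/7)*(-5/8) = -2 - 5/56 = -117/56 ≈ -2.0893)
s(c) = 18 (s(c) = 9*2 = 18)
l(V, f) = -117/56
(l(1, -1)*(-97))*s(0) = -117/56*(-97)*18 = (11349/56)*18 = 102141/28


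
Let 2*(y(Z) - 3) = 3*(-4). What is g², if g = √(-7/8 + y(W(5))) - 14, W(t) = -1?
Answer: (56 - I*√62)²/16 ≈ 192.13 - 55.118*I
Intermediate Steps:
y(Z) = -3 (y(Z) = 3 + (3*(-4))/2 = 3 + (½)*(-12) = 3 - 6 = -3)
g = -14 + I*√62/4 (g = √(-7/8 - 3) - 14 = √(-31/8) - 14 = I*√62/4 - 14 = -14 + I*√62/4 ≈ -14.0 + 1.9685*I)
g² = (-14 + I*√62/4)²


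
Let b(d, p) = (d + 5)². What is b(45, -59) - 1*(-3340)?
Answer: 5840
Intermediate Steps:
b(d, p) = (5 + d)²
b(45, -59) - 1*(-3340) = (5 + 45)² - 1*(-3340) = 50² + 3340 = 2500 + 3340 = 5840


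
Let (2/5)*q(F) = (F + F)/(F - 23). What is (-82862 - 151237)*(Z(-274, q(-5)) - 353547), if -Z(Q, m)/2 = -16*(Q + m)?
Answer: 593676234495/7 ≈ 8.4811e+10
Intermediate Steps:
q(F) = 5*F/(-23 + F) (q(F) = 5*((F + F)/(F - 23))/2 = 5*((2*F)/(-23 + F))/2 = 5*(2*F/(-23 + F))/2 = 5*F/(-23 + F))
Z(Q, m) = 32*Q + 32*m (Z(Q, m) = -(-32)*(Q + m) = -2*(-16*Q - 16*m) = 32*Q + 32*m)
(-82862 - 151237)*(Z(-274, q(-5)) - 353547) = (-82862 - 151237)*((32*(-274) + 32*(5*(-5)/(-23 - 5))) - 353547) = -234099*((-8768 + 32*(5*(-5)/(-28))) - 353547) = -234099*((-8768 + 32*(5*(-5)*(-1/28))) - 353547) = -234099*((-8768 + 32*(25/28)) - 353547) = -234099*((-8768 + 200/7) - 353547) = -234099*(-61176/7 - 353547) = -234099*(-2536005/7) = 593676234495/7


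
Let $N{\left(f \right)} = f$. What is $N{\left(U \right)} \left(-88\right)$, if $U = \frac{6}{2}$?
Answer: $-264$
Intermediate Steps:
$U = 3$ ($U = 6 \cdot \frac{1}{2} = 3$)
$N{\left(U \right)} \left(-88\right) = 3 \left(-88\right) = -264$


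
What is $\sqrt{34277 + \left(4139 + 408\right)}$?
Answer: $2 \sqrt{9706} \approx 197.04$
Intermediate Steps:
$\sqrt{34277 + \left(4139 + 408\right)} = \sqrt{34277 + 4547} = \sqrt{38824} = 2 \sqrt{9706}$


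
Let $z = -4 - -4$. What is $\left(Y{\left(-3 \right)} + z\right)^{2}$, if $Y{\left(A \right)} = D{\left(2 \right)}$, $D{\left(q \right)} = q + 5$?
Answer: $49$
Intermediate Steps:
$z = 0$ ($z = -4 + 4 = 0$)
$D{\left(q \right)} = 5 + q$
$Y{\left(A \right)} = 7$ ($Y{\left(A \right)} = 5 + 2 = 7$)
$\left(Y{\left(-3 \right)} + z\right)^{2} = \left(7 + 0\right)^{2} = 7^{2} = 49$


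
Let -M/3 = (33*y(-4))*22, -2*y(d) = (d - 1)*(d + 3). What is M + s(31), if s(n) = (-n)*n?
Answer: 4484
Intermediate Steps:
s(n) = -n**2
y(d) = -(-1 + d)*(3 + d)/2 (y(d) = -(d - 1)*(d + 3)/2 = -(-1 + d)*(3 + d)/2)
M = 5445 (M = -3*33*(3/2 - 1*(-4) - 1/2*(-4)**2)*22 = -3*33*(3/2 + 4 - 1/2*16)*22 = -3*33*(3/2 + 4 - 8)*22 = -3*33*(-5/2)*22 = -(-495)*22/2 = -3*(-1815) = 5445)
M + s(31) = 5445 - 1*31**2 = 5445 - 1*961 = 5445 - 961 = 4484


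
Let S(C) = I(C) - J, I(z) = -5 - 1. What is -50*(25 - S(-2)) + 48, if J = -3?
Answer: -1352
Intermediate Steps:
I(z) = -6
S(C) = -3 (S(C) = -6 - 1*(-3) = -6 + 3 = -3)
-50*(25 - S(-2)) + 48 = -50*(25 - 1*(-3)) + 48 = -50*(25 + 3) + 48 = -50*28 + 48 = -1400 + 48 = -1352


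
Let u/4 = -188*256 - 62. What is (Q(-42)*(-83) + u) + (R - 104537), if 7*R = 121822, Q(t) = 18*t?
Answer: -1520021/7 ≈ -2.1715e+5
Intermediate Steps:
R = 121822/7 (R = (⅐)*121822 = 121822/7 ≈ 17403.)
u = -192760 (u = 4*(-188*256 - 62) = 4*(-48128 - 62) = 4*(-48190) = -192760)
(Q(-42)*(-83) + u) + (R - 104537) = ((18*(-42))*(-83) - 192760) + (121822/7 - 104537) = (-756*(-83) - 192760) - 609937/7 = (62748 - 192760) - 609937/7 = -130012 - 609937/7 = -1520021/7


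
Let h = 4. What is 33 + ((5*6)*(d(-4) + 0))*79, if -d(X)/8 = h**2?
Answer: -303327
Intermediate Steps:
d(X) = -128 (d(X) = -8*4**2 = -8*16 = -128)
33 + ((5*6)*(d(-4) + 0))*79 = 33 + ((5*6)*(-128 + 0))*79 = 33 + (30*(-128))*79 = 33 - 3840*79 = 33 - 303360 = -303327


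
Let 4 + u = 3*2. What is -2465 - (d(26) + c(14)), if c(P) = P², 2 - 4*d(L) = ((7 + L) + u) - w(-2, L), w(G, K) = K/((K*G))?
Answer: -21221/8 ≈ -2652.6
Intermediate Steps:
u = 2 (u = -4 + 3*2 = -4 + 6 = 2)
w(G, K) = 1/G (w(G, K) = K/((G*K)) = K*(1/(G*K)) = 1/G)
d(L) = -15/8 - L/4 (d(L) = ½ - (((7 + L) + 2) - 1/(-2))/4 = ½ - ((9 + L) - 1*(-½))/4 = ½ - ((9 + L) + ½)/4 = ½ - (19/2 + L)/4 = ½ + (-19/8 - L/4) = -15/8 - L/4)
-2465 - (d(26) + c(14)) = -2465 - ((-15/8 - ¼*26) + 14²) = -2465 - ((-15/8 - 13/2) + 196) = -2465 - (-67/8 + 196) = -2465 - 1*1501/8 = -2465 - 1501/8 = -21221/8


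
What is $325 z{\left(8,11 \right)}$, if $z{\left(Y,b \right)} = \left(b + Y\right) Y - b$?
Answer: $45825$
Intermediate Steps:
$z{\left(Y,b \right)} = - b + Y \left(Y + b\right)$ ($z{\left(Y,b \right)} = \left(Y + b\right) Y - b = Y \left(Y + b\right) - b = - b + Y \left(Y + b\right)$)
$325 z{\left(8,11 \right)} = 325 \left(8^{2} - 11 + 8 \cdot 11\right) = 325 \left(64 - 11 + 88\right) = 325 \cdot 141 = 45825$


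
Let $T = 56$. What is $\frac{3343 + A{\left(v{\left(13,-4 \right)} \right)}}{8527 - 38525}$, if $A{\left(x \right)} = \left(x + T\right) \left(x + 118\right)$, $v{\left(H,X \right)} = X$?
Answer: $- \frac{9271}{29998} \approx -0.30905$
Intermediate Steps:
$A{\left(x \right)} = \left(56 + x\right) \left(118 + x\right)$ ($A{\left(x \right)} = \left(x + 56\right) \left(x + 118\right) = \left(56 + x\right) \left(118 + x\right)$)
$\frac{3343 + A{\left(v{\left(13,-4 \right)} \right)}}{8527 - 38525} = \frac{3343 + \left(6608 + \left(-4\right)^{2} + 174 \left(-4\right)\right)}{8527 - 38525} = \frac{3343 + \left(6608 + 16 - 696\right)}{-29998} = \left(3343 + 5928\right) \left(- \frac{1}{29998}\right) = 9271 \left(- \frac{1}{29998}\right) = - \frac{9271}{29998}$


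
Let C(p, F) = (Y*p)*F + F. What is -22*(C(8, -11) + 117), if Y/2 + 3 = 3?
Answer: -2332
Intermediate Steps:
Y = 0 (Y = -6 + 2*3 = -6 + 6 = 0)
C(p, F) = F (C(p, F) = (0*p)*F + F = 0*F + F = 0 + F = F)
-22*(C(8, -11) + 117) = -22*(-11 + 117) = -22*106 = -2332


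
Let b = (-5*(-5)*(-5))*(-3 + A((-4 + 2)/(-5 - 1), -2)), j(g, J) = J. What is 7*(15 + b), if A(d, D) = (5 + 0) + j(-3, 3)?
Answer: -4270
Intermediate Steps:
A(d, D) = 8 (A(d, D) = (5 + 0) + 3 = 5 + 3 = 8)
b = -625 (b = (-5*(-5)*(-5))*(-3 + 8) = (25*(-5))*5 = -125*5 = -625)
7*(15 + b) = 7*(15 - 625) = 7*(-610) = -4270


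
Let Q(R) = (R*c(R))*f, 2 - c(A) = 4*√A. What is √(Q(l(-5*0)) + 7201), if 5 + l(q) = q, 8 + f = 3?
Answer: √(7251 - 100*I*√5) ≈ 85.163 - 1.313*I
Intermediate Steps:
c(A) = 2 - 4*√A
f = -5 (f = -8 + 3 = -5)
l(q) = -5 + q
Q(R) = -5*R*(2 - 4*√R) (Q(R) = (R*(2 - 4*√R))*(-5) = -5*R*(2 - 4*√R))
√(Q(l(-5*0)) + 7201) = √((-10*(-5 - 5*0) + 20*(-5 - 5*0)^(3/2)) + 7201) = √((-10*(-5 + 0) + 20*(-5 + 0)^(3/2)) + 7201) = √((-10*(-5) + 20*(-5)^(3/2)) + 7201) = √((50 + 20*(-5*I*√5)) + 7201) = √((50 - 100*I*√5) + 7201) = √(7251 - 100*I*√5)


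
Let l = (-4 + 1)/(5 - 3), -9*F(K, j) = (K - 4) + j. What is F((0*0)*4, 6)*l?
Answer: ⅓ ≈ 0.33333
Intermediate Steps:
F(K, j) = 4/9 - K/9 - j/9 (F(K, j) = -((K - 4) + j)/9 = -((-4 + K) + j)/9 = -(-4 + K + j)/9 = 4/9 - K/9 - j/9)
l = -3/2 ≈ -1.5000
F((0*0)*4, 6)*l = (4/9 - 0*0*4/9 - ⅑*6)*(-3/2) = (4/9 - 0*4 - ⅔)*(-3/2) = (4/9 - ⅑*0 - ⅔)*(-3/2) = (4/9 + 0 - ⅔)*(-3/2) = -2/9*(-3/2) = ⅓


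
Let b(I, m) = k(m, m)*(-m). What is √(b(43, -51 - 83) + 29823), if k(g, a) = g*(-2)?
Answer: √65735 ≈ 256.39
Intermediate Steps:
k(g, a) = -2*g
b(I, m) = 2*m² (b(I, m) = (-2*m)*(-m) = 2*m²)
√(b(43, -51 - 83) + 29823) = √(2*(-51 - 83)² + 29823) = √(2*(-134)² + 29823) = √(2*17956 + 29823) = √(35912 + 29823) = √65735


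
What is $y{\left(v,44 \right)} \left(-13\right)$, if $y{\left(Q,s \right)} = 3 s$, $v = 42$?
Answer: $-1716$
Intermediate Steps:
$y{\left(v,44 \right)} \left(-13\right) = 3 \cdot 44 \left(-13\right) = 132 \left(-13\right) = -1716$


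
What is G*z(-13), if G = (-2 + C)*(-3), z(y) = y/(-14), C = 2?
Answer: 0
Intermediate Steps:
z(y) = -y/14 (z(y) = y*(-1/14) = -y/14)
G = 0 (G = (-2 + 2)*(-3) = 0*(-3) = 0)
G*z(-13) = 0*(-1/14*(-13)) = 0*(13/14) = 0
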